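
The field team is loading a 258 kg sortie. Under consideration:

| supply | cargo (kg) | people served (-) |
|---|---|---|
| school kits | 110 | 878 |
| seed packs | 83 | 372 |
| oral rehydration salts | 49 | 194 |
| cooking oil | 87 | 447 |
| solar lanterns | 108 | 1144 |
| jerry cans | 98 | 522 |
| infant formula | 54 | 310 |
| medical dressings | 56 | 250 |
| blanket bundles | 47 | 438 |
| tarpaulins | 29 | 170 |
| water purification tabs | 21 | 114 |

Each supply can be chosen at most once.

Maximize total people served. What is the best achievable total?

Ranking by ratio (people served/kg): solar lanterns 10.59, blanket bundles 9.32, school kits 7.98, tarpaulins 5.86.
The ratio heuristic lands on solar lanterns + infant formula + blanket bundles + tarpaulins (2062) but leaves 20 kg idle.
The 101 kg tied up in infant formula and blanket bundles is better spent on school kits — total rises to 2192 (247 kg).

2192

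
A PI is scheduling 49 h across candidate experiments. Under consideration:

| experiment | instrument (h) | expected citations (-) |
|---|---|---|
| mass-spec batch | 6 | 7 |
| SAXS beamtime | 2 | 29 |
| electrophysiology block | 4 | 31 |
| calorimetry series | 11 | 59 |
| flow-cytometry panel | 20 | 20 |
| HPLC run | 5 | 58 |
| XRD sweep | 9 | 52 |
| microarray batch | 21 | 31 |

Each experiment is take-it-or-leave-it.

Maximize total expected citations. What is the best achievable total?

Taking mass-spec batch + SAXS beamtime + electrophysiology block + calorimetry series + HPLC run + XRD sweep: 37 h used, 236 in expected citations.

236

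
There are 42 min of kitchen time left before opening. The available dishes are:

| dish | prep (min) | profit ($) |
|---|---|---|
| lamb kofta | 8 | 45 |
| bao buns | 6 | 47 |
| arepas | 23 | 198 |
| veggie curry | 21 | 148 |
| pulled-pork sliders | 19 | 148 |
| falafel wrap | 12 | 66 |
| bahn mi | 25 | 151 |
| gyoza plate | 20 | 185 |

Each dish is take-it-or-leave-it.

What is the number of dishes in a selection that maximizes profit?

2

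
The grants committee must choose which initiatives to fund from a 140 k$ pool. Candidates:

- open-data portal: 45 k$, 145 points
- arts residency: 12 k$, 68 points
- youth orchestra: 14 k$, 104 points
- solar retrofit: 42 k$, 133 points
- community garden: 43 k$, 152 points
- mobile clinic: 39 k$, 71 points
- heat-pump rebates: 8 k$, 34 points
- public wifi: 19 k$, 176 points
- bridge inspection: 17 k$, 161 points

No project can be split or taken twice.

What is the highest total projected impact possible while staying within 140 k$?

738

A density-first pass picks arts residency + youth orchestra + community garden + heat-pump rebates + public wifi + bridge inspection — 695 at 113 k$.
Dropping arts residency and heat-pump rebates frees 20 k$; slotting in open-data portal (45 k$) lifts the total to 738 at 138 k$.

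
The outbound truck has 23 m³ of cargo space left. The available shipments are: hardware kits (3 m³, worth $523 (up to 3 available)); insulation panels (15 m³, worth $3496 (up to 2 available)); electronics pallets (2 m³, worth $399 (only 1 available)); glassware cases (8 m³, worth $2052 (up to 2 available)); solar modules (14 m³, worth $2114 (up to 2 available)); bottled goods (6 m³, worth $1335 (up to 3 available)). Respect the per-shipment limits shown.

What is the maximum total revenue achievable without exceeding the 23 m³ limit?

5548

Filling by ratio: 2×glassware cases + bottled goods for 5439, with 1 m³ left unused.
The 14 m³ tied up in glassware cases and bottled goods is better spent on insulation panels — total rises to 5548 (23 m³).
Nothing else within 23 m³ beats 5548.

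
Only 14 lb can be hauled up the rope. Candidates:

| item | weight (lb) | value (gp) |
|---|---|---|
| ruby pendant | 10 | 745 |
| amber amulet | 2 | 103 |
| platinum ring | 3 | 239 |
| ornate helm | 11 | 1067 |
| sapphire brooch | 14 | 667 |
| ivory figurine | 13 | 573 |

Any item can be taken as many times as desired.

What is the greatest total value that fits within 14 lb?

1306

Best packing: platinum ring + ornate helm — 14 lb, 1306 total.
Nothing else within 14 lb beats 1306.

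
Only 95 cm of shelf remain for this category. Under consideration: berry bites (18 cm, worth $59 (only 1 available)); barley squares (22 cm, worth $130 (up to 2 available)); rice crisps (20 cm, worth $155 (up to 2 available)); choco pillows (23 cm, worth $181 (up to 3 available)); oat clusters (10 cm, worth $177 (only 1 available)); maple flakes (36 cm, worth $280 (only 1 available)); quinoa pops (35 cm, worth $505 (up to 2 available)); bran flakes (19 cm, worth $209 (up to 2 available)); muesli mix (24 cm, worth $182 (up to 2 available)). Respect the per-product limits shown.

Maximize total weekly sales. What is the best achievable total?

1219

Filling by ratio: oat clusters + 2×quinoa pops for 1187, with 15 cm left unused.
The 10 cm tied up in oat clusters is better spent on bran flakes — total rises to 1219 (89 cm).
No other feasible combination exceeds 1219.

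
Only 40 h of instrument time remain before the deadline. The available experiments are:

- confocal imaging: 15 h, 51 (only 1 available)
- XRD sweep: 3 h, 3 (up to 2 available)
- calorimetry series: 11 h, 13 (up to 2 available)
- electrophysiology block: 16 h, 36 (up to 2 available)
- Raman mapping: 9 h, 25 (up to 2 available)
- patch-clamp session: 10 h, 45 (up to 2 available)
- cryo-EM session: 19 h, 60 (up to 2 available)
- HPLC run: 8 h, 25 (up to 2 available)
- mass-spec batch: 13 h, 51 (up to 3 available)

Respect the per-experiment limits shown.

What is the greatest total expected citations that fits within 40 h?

Ranking by ratio (expected citations/h): patch-clamp session 4.50, mass-spec batch 3.92, confocal imaging 3.40.
The ratio heuristic lands on 2×XRD sweep + 2×patch-clamp session + mass-spec batch (147) but leaves 1 h idle.
Dropping 2×XRD sweep and 2×patch-clamp session frees 26 h; slotting in 2×mass-spec batch (26 h) lifts the total to 153 at 39 h.
No other feasible combination exceeds 153.

153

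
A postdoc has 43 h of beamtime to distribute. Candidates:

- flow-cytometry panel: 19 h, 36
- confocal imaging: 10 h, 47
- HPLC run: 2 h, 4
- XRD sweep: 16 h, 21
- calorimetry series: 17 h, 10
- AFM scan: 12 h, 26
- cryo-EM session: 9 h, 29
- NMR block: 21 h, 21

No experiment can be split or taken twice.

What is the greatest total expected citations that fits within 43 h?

Ranking by ratio (expected citations/h): confocal imaging 4.70, cryo-EM session 3.22, AFM scan 2.17.
Taking the top-ratio experiments first gives confocal imaging + HPLC run + AFM scan + cryo-EM session for 106 (33 h).
Replace AFM scan with flow-cytometry panel: the trade gains 10 net, giving 116 at 40 h.
An exhaustive check of the 256 subsets confirms 116.

116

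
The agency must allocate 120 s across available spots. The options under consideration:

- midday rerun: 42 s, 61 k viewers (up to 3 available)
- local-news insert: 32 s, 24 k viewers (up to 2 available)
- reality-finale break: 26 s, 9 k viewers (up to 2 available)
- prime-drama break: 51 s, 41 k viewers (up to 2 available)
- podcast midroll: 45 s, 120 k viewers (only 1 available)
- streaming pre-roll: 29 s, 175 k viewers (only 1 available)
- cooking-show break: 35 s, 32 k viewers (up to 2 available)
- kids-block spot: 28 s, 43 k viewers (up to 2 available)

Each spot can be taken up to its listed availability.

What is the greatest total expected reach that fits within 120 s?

356

A density-first pass picks podcast midroll + streaming pre-roll + kids-block spot — 338 at 102 s.
Dropping kids-block spot frees 28 s; slotting in midday rerun (42 s) lifts the total to 356 at 116 s.
Every other selection either busts 120 s or exceeds an availability limit or fails to beat 356.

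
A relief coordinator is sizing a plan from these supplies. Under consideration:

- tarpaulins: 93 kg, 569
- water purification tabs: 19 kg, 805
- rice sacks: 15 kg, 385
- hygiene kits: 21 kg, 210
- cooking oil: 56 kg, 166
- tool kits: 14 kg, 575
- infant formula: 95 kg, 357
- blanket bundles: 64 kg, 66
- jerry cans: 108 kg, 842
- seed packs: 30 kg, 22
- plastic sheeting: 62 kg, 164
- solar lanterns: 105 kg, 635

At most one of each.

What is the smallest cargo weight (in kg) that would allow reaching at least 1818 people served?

69

Minimise kg subject to total people served ≥ 1818.
water purification tabs + rice sacks + hygiene kits + tool kits: 1975 people served at 69 kg.
Any bundle with less than 69 kg falls short of 1818.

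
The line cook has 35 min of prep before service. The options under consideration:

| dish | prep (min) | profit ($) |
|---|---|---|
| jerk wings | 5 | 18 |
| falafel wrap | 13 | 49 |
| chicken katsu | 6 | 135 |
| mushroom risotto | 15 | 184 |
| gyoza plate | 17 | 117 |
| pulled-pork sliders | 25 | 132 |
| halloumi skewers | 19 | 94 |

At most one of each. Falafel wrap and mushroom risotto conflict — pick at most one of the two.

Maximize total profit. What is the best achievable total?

Taking jerk wings + chicken katsu + mushroom risotto: 26 min used, 337 in profit.
The closest alternative, chicken katsu + mushroom risotto, reaches only 319.

337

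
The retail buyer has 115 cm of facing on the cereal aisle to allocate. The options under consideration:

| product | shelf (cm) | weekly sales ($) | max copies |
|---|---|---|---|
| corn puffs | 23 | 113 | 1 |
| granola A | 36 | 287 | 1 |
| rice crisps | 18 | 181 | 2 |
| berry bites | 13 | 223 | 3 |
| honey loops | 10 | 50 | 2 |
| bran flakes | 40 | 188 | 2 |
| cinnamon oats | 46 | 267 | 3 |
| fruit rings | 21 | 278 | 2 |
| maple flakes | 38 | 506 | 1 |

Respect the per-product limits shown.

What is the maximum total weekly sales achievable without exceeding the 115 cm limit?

1537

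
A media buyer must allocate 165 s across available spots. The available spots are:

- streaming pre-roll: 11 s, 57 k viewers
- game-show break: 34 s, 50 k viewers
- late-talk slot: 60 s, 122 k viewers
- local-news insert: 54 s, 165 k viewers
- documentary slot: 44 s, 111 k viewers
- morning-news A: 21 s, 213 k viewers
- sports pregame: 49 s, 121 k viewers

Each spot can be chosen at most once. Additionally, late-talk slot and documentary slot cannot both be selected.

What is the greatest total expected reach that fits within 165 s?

The ratio ordering already packs tightly: streaming pre-roll + game-show break + local-news insert + documentary slot + morning-news A, 164 s, 596.

596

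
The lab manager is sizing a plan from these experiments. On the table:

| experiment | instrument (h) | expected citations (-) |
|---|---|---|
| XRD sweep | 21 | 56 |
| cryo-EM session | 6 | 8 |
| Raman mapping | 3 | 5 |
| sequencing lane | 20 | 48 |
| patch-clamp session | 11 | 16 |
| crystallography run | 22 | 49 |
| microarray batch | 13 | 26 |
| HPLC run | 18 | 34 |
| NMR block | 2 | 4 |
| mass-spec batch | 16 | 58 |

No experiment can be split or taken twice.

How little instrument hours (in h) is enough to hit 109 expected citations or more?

Look for the lowest-instrument combination reaching 109.
XRD sweep + mass-spec batch: 114 expected citations at 37 h.
No combination under 37 h hits 109.

37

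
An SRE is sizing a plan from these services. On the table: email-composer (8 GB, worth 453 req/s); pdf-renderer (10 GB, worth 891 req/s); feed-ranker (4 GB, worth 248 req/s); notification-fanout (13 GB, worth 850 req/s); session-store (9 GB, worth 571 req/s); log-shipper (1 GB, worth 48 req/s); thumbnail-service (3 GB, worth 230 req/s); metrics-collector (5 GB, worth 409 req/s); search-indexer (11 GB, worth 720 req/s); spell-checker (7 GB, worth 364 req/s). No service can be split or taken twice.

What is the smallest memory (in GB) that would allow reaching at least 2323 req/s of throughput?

31

Minimise GB subject to total throughput ≥ 2323.
Taking pdf-renderer + notification-fanout + thumbnail-service + metrics-collector gives 2380 (≥ 2323) for 31 GB.
Below 31 GB the best achievable stays under 2323.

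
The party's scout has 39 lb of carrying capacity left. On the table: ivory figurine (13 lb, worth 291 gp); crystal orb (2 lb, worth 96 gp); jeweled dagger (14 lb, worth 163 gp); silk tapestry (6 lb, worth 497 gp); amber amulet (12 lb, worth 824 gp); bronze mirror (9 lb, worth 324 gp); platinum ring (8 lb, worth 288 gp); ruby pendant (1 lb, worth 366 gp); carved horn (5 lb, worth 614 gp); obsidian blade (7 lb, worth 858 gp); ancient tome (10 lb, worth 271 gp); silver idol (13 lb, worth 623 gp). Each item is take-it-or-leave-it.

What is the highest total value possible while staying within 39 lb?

3447

Taking the top-ratio items first gives crystal orb + silk tapestry + amber amulet + ruby pendant + carved horn + obsidian blade for 3255 (33 lb).
Dropping crystal orb frees 2 lb; slotting in platinum ring (8 lb) lifts the total to 3447 at 39 lb.
That's the maximum — no swap from here does better than 3447.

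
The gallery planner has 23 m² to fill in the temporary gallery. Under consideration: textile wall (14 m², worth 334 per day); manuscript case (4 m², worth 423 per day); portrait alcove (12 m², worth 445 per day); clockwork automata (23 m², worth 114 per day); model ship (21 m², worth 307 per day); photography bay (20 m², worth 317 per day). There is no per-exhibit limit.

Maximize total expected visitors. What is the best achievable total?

2115

Density check — manuscript case 105.75, portrait alcove 37.08, textile wall 23.86 are the best per m².
Taking 5×manuscript case: 20 m² used, 2115 in expected visitors.
The spare 3 m² is too small for any remaining exhibit, and no exchange beats 2115.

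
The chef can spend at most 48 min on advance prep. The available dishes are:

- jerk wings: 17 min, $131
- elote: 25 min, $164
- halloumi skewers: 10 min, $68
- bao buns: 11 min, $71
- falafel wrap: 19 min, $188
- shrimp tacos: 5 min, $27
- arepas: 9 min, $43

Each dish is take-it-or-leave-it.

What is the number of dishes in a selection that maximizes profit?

Best achievable profit is 390.
jerk wings + bao buns + falafel wrap hits 390 at 47 min.
All optima have 3 dishes.

3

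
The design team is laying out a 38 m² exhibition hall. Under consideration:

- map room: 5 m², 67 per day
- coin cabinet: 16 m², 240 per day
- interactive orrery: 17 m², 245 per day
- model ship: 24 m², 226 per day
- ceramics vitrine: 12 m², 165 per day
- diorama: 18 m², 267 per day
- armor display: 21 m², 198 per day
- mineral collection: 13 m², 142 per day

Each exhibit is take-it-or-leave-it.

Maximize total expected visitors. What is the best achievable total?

552

Ranking by ratio (expected visitors/m²): coin cabinet 15.00, diorama 14.83, interactive orrery 14.41, ceramics vitrine 13.75.
Taking the top-ratio exhibits first gives coin cabinet + diorama for 507 (34 m²).
Dropping diorama frees 18 m²; slotting in map room + interactive orrery (22 m²) lifts the total to 552 at 38 m².
An exhaustive check of the 256 subsets confirms 552.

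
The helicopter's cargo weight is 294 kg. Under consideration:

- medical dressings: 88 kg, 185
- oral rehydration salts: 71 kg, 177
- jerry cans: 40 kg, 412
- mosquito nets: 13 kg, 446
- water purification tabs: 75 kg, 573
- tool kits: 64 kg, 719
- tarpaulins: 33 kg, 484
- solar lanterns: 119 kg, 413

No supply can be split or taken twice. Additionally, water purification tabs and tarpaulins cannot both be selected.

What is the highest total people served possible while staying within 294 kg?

Density check — mosquito nets 34.31, tarpaulins 14.67, tool kits 11.23, jerry cans 10.30 are the best per kg.
Jerry cans + mosquito nets + tool kits + tarpaulins + solar lanterns uses 269 of the 294 kg and totals 2474.
An exhaustive check of the 256 subsets confirms 2474.

2474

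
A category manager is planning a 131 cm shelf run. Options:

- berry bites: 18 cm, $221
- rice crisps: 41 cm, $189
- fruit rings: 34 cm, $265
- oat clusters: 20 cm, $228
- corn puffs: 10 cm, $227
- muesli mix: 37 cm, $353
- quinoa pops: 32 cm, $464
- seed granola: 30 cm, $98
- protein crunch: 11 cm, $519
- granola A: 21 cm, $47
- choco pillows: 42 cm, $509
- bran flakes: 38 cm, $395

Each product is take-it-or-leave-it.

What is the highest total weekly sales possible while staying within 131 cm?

Density check — protein crunch 47.18, corn puffs 22.70, quinoa pops 14.50 are the best per cm.
The ratio heuristic lands on berry bites + corn puffs + quinoa pops + protein crunch + choco pillows (1940) but leaves 18 cm idle.
Dropping choco pillows frees 42 cm; slotting in oat clusters + bran flakes (58 cm) lifts the total to 2054 at 129 cm.
The closest alternative, berry bites + oat clusters + corn puffs + muesli mix + quinoa pops + protein crunch, reaches only 2012.

2054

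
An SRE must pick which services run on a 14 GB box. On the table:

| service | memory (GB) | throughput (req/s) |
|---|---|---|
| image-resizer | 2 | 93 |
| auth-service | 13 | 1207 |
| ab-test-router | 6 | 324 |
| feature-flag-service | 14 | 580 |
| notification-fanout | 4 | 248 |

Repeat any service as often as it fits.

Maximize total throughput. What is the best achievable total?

Ranking by ratio (throughput/GB): auth-service 92.85, notification-fanout 62.00, ab-test-router 54.00.
Best packing: auth-service — 13 GB, 1207 total.
Nothing else within 14 GB beats 1207.

1207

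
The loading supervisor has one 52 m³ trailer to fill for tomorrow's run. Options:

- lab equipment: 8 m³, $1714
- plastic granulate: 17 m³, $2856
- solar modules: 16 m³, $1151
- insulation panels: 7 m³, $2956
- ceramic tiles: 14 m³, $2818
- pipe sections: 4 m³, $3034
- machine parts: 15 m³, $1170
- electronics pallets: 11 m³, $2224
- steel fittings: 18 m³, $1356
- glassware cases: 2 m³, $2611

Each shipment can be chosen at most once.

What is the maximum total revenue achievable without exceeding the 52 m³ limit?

15989

By revenue per m³: glassware cases 1305.50, pipe sections 758.50, insulation panels 422.29, lab equipment 214.25 lead.
The ratio heuristic lands on lab equipment + insulation panels + ceramic tiles + pipe sections + electronics pallets + glassware cases (15357) but leaves 6 m³ idle.
Dropping electronics pallets frees 11 m³; slotting in plastic granulate (17 m³) lifts the total to 15989 at 52 m³.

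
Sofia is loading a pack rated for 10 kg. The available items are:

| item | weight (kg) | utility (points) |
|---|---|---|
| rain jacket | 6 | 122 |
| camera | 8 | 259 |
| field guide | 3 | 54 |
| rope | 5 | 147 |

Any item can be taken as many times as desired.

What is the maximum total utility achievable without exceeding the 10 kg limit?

294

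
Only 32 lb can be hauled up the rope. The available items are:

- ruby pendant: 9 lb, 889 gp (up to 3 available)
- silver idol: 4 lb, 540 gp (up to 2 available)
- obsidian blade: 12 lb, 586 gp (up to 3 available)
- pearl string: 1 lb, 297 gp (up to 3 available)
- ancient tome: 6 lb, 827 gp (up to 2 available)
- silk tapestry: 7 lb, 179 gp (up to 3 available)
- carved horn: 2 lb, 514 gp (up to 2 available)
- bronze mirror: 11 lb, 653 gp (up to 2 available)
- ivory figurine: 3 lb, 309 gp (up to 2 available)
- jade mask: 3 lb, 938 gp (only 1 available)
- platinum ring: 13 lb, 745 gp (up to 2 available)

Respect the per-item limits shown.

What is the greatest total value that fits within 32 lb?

5669

Filling by ratio: 2×silver idol + 3×pearl string + 2×ancient tome + 2×carved horn + jade mask for 5591, with 2 lb left unused.
The 4 lb tied up in silver idol is better spent on 2×ivory figurine — total rises to 5669 (32 lb).
No other feasible combination exceeds 5669.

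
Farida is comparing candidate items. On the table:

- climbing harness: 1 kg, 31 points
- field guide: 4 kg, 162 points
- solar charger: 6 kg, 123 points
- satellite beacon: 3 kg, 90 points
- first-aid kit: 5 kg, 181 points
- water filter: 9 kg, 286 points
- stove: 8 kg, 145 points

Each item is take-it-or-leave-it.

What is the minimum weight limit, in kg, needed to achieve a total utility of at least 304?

9

Look for the lowest-weight combination reaching 304.
field guide + first-aid kit reaches 343 using 9 kg.
Below 9 kg the best achievable stays under 304.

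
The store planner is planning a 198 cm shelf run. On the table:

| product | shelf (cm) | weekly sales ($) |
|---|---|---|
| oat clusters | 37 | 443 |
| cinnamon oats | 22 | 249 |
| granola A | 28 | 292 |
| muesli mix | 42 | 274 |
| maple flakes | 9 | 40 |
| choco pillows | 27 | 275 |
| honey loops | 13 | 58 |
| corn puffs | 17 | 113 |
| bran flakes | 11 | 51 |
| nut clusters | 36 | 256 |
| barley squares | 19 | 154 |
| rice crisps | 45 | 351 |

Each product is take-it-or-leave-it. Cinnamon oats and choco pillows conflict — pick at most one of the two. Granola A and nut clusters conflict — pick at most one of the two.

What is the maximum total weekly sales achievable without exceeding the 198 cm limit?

1789

Taking oat clusters + granola A + muesli mix + choco pillows + barley squares + rice crisps: 198 cm used, 1789 in weekly sales.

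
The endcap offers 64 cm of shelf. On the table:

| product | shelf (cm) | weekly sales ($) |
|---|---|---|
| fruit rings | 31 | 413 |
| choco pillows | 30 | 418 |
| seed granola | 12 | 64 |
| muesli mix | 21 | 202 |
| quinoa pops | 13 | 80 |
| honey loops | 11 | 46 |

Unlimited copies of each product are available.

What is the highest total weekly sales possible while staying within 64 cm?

Taking 2×choco pillows: 60 cm used, 836 in weekly sales.
Nothing else within 64 cm beats 836.

836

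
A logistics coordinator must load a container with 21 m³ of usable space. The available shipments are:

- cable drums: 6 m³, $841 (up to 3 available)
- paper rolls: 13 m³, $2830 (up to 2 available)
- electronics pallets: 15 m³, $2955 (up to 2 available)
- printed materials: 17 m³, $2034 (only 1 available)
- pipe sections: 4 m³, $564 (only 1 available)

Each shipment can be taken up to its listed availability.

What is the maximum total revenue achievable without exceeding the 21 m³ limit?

3796

Greedy by ratio would take paper rolls + pipe sections: 17 m³ used, total 3394.
Replace paper rolls and pipe sections with cable drums + electronics pallets: the trade gains 402 net, giving 3796 at 21 m³.
Every other selection either busts 21 m³ or exceeds an availability limit or fails to beat 3796.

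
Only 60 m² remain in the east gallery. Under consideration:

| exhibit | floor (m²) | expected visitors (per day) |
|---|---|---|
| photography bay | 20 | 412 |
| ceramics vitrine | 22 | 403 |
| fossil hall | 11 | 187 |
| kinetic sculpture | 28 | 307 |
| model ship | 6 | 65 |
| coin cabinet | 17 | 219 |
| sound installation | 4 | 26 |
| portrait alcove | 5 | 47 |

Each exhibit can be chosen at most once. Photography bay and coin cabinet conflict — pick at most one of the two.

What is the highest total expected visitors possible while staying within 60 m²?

The ratio ordering already packs tightly: photography bay + ceramics vitrine + fossil hall + model ship, 59 m², 1067.

1067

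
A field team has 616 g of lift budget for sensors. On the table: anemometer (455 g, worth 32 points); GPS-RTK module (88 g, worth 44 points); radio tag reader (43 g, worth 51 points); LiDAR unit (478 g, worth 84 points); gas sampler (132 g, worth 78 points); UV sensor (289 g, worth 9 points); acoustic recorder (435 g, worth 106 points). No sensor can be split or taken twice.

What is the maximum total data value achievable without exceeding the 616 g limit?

Filling by ratio: GPS-RTK module + radio tag reader + gas sampler + UV sensor for 182, with 64 g left unused.
Replace GPS-RTK module and UV sensor with acoustic recorder: the trade gains 53 net, giving 235 at 610 g.
Next best is GPS-RTK module + radio tag reader + acoustic recorder at 201 (566 g) — short by 34.

235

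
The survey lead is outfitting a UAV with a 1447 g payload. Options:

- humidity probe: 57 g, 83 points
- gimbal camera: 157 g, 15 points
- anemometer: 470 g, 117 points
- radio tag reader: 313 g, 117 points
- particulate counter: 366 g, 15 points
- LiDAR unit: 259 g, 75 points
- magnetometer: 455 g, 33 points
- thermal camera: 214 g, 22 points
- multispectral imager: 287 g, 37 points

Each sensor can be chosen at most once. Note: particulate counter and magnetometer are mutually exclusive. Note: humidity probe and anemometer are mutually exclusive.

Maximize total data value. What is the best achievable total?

Taking humidity probe + gimbal camera + radio tag reader + LiDAR unit + thermal camera + multispectral imager: 1287 g used, 349 in data value.
Next best is gimbal camera + anemometer + radio tag reader + LiDAR unit + thermal camera at 346 (1413 g) — short by 3.

349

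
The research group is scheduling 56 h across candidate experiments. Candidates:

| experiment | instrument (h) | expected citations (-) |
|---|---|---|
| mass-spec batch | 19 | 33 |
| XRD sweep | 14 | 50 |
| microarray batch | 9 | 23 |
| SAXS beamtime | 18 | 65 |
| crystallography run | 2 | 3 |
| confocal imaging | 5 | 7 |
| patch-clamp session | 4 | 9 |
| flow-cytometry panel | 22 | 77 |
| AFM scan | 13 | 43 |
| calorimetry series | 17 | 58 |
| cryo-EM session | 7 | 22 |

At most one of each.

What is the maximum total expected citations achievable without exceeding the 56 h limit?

Density check — SAXS beamtime 3.61, XRD sweep 3.57, flow-cytometry panel 3.50 are the best per h.
XRD sweep + SAXS beamtime + crystallography run + flow-cytometry panel uses 56 of the 56 h and totals 195.
Nothing else within 56 h beats 195.

195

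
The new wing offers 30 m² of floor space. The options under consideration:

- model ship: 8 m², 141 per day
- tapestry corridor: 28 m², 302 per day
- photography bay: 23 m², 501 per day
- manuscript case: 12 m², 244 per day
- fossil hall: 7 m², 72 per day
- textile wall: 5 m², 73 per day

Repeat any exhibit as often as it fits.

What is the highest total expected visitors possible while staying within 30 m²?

574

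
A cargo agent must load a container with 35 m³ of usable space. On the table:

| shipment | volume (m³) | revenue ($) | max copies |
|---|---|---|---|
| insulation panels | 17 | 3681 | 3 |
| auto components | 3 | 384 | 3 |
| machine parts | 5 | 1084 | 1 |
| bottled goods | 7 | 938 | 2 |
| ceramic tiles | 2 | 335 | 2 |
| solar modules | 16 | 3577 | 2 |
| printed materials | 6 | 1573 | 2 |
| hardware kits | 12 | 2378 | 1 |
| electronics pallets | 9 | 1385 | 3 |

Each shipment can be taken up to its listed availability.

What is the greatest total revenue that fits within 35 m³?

8142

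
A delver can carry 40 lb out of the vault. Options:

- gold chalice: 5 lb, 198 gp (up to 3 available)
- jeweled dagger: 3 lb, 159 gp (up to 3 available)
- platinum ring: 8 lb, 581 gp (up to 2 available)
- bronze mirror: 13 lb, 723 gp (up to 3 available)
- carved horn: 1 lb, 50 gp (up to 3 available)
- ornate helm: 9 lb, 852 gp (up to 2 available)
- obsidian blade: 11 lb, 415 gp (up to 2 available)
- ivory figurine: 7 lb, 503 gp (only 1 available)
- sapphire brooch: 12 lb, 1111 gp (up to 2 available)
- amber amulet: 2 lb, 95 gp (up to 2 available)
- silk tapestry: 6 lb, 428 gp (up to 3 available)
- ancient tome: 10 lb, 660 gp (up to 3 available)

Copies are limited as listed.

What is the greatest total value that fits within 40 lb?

3577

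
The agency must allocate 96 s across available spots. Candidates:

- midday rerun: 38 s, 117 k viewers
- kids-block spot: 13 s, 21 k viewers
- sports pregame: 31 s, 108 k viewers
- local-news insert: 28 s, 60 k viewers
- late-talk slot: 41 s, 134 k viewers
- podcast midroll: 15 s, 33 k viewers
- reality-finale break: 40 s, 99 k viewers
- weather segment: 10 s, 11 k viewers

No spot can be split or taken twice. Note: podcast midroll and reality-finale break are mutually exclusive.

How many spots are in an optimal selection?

3

Optimal total is 284.
midday rerun + late-talk slot + podcast midroll hits 284 at 94 s.
Every optimal selection uses 3 spots.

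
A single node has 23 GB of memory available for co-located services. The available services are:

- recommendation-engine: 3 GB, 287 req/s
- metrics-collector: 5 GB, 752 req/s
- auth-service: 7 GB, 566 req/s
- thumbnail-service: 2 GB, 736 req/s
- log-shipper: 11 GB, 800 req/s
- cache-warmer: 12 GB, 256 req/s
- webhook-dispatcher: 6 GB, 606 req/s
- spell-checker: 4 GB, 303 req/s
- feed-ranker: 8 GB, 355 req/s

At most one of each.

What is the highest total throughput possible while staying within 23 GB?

Recommendation-engine + metrics-collector + auth-service + thumbnail-service + webhook-dispatcher uses 23 of the 23 GB and totals 2947.

2947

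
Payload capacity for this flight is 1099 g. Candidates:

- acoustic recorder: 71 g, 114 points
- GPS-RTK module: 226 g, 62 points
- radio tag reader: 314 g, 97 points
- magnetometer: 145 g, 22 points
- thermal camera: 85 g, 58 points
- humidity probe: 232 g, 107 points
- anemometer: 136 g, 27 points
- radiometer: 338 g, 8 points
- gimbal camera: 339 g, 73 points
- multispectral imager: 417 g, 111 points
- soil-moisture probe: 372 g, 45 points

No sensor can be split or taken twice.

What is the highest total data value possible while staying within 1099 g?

465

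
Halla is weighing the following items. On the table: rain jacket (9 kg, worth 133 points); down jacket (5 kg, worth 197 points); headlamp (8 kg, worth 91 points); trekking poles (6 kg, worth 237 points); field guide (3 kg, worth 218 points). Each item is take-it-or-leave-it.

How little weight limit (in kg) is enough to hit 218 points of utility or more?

3

Need the lightest bundle worth ≥ 218.
field guide reaches 218 using 3 kg.
Below 3 kg the best achievable stays under 218.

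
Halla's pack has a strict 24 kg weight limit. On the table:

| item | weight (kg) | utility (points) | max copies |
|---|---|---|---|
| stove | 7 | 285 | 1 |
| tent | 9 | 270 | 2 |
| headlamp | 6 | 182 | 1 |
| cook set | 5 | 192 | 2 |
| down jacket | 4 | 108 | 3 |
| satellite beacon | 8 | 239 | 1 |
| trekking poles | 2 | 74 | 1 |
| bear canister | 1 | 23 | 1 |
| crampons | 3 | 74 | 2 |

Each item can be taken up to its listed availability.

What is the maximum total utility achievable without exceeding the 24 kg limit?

874

Best packing: stove + 2×cook set + down jacket + trekking poles + bear canister — 24 kg, 874 total.
No other feasible combination exceeds 874.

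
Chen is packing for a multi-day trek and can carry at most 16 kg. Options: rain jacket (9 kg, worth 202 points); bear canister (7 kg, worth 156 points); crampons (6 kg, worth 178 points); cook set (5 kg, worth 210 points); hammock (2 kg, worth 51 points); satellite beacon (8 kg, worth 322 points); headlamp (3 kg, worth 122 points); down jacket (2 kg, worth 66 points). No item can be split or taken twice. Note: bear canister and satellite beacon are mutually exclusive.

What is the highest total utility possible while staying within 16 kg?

The ratio ordering already packs tightly: cook set + satellite beacon + headlamp, 16 kg, 654.
Nothing else feasible within 16 kg beats 654.

654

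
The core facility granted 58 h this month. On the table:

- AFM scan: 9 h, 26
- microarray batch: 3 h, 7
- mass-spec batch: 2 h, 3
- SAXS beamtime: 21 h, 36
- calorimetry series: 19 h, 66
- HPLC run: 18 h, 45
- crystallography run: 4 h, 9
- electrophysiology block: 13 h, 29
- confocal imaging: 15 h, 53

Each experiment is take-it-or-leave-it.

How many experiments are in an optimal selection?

Optimal total is 177.
AFM scan + mass-spec batch + calorimetry series + electrophysiology block + confocal imaging hits 177 at 58 h.
All optima have 5 experiments.

5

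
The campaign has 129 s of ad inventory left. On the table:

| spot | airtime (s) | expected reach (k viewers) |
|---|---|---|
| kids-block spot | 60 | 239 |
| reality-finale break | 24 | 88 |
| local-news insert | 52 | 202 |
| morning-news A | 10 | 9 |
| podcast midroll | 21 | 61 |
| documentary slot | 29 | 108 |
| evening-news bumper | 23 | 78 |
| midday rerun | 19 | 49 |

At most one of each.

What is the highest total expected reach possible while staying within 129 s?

A density-first pass picks kids-block spot + local-news insert + morning-news A — 450 at 122 s.
But reality-finale break + local-news insert + documentary slot + evening-news bumper fits in 128 s and reaches 476.

476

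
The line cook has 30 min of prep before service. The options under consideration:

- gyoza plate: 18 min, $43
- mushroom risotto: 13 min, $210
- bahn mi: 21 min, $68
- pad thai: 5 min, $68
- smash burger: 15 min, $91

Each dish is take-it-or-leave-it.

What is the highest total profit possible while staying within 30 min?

By profit per min: mushroom risotto 16.15, pad thai 13.60, smash burger 6.07, bahn mi 3.24 lead.
A density-first pass picks mushroom risotto + pad thai — 278 at 18 min.
The 5 min tied up in pad thai is better spent on smash burger — total rises to 301 (28 min).
The closest alternative, mushroom risotto + pad thai, reaches only 278.

301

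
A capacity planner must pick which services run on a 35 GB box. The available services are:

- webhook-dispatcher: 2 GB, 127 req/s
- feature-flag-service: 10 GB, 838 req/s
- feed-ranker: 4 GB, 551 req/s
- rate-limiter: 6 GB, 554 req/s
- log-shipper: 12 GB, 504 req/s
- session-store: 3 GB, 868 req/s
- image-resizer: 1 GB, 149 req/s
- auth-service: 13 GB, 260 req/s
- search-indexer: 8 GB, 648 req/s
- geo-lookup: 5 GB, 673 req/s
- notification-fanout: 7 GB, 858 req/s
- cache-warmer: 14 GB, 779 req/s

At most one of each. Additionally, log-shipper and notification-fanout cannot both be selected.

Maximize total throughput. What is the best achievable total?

By throughput per GB: session-store 289.33, image-resizer 149.00, feed-ranker 137.75, geo-lookup 134.60 lead.
Taking the top-ratio services first gives feed-ranker + rate-limiter + session-store + image-resizer + search-indexer + geo-lookup + notification-fanout for 4301 (34 GB).
The 9 GB tied up in image-resizer and search-indexer is better spent on feature-flag-service — total rises to 4342 (35 GB).
The closest alternative, feed-ranker + rate-limiter + session-store + image-resizer + search-indexer + geo-lookup + notification-fanout, reaches only 4301.

4342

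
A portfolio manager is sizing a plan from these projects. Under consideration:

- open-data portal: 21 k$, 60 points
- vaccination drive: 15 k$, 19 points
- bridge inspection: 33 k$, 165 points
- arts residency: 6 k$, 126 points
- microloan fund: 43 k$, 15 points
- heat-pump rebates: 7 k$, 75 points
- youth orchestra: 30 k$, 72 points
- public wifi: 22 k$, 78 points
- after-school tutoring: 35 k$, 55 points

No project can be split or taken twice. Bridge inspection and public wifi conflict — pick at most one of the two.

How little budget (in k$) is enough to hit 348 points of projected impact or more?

46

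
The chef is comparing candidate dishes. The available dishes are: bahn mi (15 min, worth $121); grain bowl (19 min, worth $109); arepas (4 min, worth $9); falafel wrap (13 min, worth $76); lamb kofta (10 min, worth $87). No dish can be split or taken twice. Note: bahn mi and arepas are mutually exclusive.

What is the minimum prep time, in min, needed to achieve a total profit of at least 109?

Minimise min subject to total profit ≥ 109.
Taking bahn mi gives 121 (≥ 109) for 15 min.
No combination under 15 min hits 109.

15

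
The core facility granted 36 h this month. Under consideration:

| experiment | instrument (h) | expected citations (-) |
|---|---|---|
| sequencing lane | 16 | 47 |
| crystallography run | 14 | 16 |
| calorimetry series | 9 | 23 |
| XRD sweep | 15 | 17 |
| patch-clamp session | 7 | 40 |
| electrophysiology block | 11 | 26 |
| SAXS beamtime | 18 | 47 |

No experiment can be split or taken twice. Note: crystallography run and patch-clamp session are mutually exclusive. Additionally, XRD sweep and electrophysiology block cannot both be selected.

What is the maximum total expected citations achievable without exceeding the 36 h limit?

Density check — patch-clamp session 5.71, sequencing lane 2.94, SAXS beamtime 2.61 are the best per h.
The ratio heuristic lands on sequencing lane + calorimetry series + patch-clamp session (110) but leaves 4 h idle.
Replace calorimetry series with electrophysiology block: the trade gains 3 net, giving 113 at 34 h.
An exhaustive check of the 128 subsets confirms 113.

113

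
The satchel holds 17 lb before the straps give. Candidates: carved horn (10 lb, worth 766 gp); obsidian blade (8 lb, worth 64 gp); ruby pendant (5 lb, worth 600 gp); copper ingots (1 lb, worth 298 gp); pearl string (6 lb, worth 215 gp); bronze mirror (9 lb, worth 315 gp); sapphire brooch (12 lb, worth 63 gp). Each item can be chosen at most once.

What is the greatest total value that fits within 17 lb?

Density check — copper ingots 298.00, ruby pendant 120.00, carved horn 76.60 are the best per lb.
Best packing: carved horn + ruby pendant + copper ingots — 16 lb, 1664 total.

1664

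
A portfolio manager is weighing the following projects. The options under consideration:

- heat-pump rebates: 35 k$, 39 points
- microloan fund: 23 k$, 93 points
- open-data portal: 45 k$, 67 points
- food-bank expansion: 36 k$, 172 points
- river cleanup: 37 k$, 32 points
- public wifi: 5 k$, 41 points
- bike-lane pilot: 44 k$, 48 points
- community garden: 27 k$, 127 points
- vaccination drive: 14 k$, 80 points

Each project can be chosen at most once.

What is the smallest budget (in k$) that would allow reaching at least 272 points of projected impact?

55

Look for the lowest-budget combination reaching 272.
food-bank expansion + public wifi + vaccination drive: 293 projected impact at 55 k$.
No combination under 55 k$ hits 272.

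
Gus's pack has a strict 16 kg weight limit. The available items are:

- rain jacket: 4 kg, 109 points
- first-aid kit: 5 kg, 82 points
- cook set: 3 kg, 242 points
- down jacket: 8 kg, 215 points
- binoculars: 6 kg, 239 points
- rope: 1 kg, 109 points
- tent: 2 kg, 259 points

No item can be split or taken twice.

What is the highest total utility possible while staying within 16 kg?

Taking rain jacket + cook set + binoculars + rope + tent: 16 kg used, 958 in utility.
An exhaustive check of the 128 subsets confirms 958.

958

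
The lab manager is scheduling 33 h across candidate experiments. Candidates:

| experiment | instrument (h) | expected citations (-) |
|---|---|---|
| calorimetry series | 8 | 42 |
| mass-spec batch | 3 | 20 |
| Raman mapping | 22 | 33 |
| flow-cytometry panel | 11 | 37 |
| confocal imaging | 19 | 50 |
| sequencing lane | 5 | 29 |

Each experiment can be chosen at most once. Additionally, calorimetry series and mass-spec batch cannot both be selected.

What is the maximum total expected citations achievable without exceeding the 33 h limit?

Ranking by ratio (expected citations/h): mass-spec batch 6.67, sequencing lane 5.80, calorimetry series 5.25.
Taking calorimetry series + confocal imaging + sequencing lane: 32 h used, 121 in expected citations.
Next best is calorimetry series + flow-cytometry panel + sequencing lane at 108 (24 h) — short by 13.

121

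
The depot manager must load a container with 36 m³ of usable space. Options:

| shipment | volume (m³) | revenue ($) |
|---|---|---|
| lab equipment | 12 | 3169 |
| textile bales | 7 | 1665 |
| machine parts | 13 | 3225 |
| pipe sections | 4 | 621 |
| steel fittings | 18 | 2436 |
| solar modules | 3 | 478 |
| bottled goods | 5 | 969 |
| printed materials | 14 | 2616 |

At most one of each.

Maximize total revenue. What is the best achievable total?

Greedy by ratio would take lab equipment + textile bales + machine parts + solar modules: 35 m³ used, total 8537.
Dropping solar modules frees 3 m³; slotting in pipe sections (4 m³) lifts the total to 8680 at 36 m³.

8680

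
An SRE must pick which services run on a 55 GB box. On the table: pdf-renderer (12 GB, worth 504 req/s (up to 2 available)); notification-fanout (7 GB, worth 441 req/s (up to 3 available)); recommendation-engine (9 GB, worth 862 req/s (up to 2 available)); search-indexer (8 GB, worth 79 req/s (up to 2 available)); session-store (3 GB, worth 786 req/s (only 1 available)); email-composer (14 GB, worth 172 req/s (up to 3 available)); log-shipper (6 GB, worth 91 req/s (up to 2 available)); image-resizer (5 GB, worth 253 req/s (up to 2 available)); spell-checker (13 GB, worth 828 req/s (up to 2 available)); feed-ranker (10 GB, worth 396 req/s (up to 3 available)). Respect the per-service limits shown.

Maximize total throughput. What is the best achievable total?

The ratio heuristic lands on notification-fanout + 2×recommendation-engine + session-store + 2×spell-checker (4607) but leaves 1 GB idle.
The 13 GB tied up in spell-checker is better spent on 2×notification-fanout — total rises to 4661 (55 GB).
That's the maximum — no swap from here does better than 4661.

4661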